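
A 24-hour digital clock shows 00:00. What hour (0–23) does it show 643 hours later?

19

643 mod 24 = 19 (since 26·24 = 624).
(0 + 19) mod 24 = 19.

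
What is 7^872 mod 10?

1

Powers of 7 mod 10 repeat with period 4: 7, 9, 3, 1.
872 leaves remainder 0 on division by 4, so 7^872 ends in 1.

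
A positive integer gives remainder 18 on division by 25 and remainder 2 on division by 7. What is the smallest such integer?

x ≡ 2 (mod 7) gives x ∈ {2, 9, 16, 23, 30, 37, 44, 51, …}.
The first of these with x mod 25 = 18 is 93.

93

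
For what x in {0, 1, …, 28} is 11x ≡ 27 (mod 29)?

13

11⁻¹ ≡ 8 (mod 29) because 11·8 = 88 = 3·29 + 1.
Multiplying both sides by 8: x ≡ 8·27 = 216 ≡ 13 (mod 29).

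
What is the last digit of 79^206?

1

Powers of 9 mod 10 repeat with period 2: 9, 1.
206 mod 2 = 0, so the last digit matches 9^2 = 1.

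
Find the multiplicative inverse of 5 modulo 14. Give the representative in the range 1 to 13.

14 = 2·5 + 4
5 = 1·4 + 1
4 = 4·1 + 0
Back-substituting gives 5·3 ≡ 1 (mod 14).

3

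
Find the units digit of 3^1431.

7

Last digits of 3^n: 3, 9, 7, 1 (period 4).
1431 mod 4 = 3, so the last digit matches 3^3 = 7.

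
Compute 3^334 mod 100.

69

By repeated squaring mod 100: 3^1≡3, 3^2≡9, 3^4≡81, 3^8≡61, 3^16≡21, 3^32≡41, 3^64≡81, 3^128≡61, 3^256≡21.
334 = 2 + 4 + 8 + 64 + 256, so 3^334 ≡ 9·81·61·81·21 ≡ 69 (mod 100).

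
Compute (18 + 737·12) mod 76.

46

737·12 = 8844.
Dividing 8844 by 76 gives quotient 116 and remainder 28.
(18 + 28) mod 76 = 46.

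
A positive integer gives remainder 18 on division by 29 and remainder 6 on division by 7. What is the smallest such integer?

76

x ≡ 6 (mod 7) gives x ∈ {6, 13, 20, 27, 34, 41, 48, 55, …}.
The first of these with x mod 29 = 18 is 76.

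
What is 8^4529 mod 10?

Last digits of 8^n: 8, 4, 2, 6 (period 4).
4529 leaves remainder 1 on division by 4, so 8^4529 ends in 8.

8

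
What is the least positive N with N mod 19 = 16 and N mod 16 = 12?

92

Since 16·6 ≡ 1 (mod 19), take x = 12 + 16·((16−12)·6 mod 19) = 12 + 16·5 = 92.
Check: 92 mod 19 = 16, 92 mod 16 = 12.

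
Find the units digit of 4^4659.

Last digits of 4^n: 4, 6 (period 2).
4659 mod 2 = 1, so the last digit matches 4^1 = 4.

4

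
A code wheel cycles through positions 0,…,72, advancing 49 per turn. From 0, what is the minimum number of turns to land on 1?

3

The inverse of 49 mod 73 is 3 (since 49·3 = 147 ≡ 1).
So x ≡ 3·1 = 3 ≡ 3 (mod 73).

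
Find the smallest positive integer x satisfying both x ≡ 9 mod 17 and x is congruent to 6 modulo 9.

60

x ≡ 6 (mod 9) gives x ∈ {6, 15, 24, 33, 42, 51, 60}.
The first of these with x mod 17 = 9 is 60.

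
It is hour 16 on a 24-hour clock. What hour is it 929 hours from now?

9

929 = 38·24 + 17, so 929 mod 24 = 17.
(16 + 17) mod 24 = 9.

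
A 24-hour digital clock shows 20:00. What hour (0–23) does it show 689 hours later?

13

689 = 28·24 + 17, so 689 mod 24 = 17.
(20 + 17) mod 24 = 13.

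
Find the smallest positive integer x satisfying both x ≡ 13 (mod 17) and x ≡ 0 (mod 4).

x ≡ 0 (mod 4) gives x ∈ {0, 4, 8, 12, 16, 20, 24, 28, …}.
The first of these with x mod 17 = 13 is 64.

64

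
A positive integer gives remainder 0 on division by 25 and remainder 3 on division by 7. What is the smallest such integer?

x ≡ 3 (mod 7) gives x ∈ {3, 10, 17, 24, 31, 38, 45, 52, …}.
The first of these with x mod 25 = 0 is 150.

150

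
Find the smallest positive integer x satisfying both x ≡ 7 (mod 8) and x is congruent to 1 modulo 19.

Since 19·3 ≡ 1 (mod 8), take x = 1 + 19·((7−1)·3 mod 8) = 1 + 19·2 = 39.
Check: 39 mod 8 = 7, 39 mod 19 = 1.

39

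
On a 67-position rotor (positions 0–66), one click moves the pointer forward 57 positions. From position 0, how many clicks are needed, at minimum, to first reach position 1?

67 = 1·57 + 10
57 = 5·10 + 7
10 = 1·7 + 3
7 = 2·3 + 1
3 = 3·1 + 0
Back-substituting gives 57·20 ≡ 1 (mod 67).

20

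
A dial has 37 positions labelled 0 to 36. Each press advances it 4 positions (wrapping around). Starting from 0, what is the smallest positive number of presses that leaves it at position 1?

37 = 9·4 + 1
4 = 4·1 + 0
Back-substituting gives 4·28 ≡ 1 (mod 37).

28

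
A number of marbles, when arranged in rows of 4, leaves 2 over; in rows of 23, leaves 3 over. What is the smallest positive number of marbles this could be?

x ≡ 2 (mod 4) gives x ∈ {2, 6, 10, 14, 18, 22, 26}.
The first of these with x mod 23 = 3 is 26.

26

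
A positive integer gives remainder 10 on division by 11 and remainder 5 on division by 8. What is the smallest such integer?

21

x ≡ 5 (mod 8) gives x ∈ {5, 13, 21}.
The first of these with x mod 11 = 10 is 21.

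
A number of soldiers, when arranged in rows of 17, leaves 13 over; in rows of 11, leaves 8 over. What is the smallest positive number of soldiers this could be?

x ≡ 8 (mod 11) gives x ∈ {8, 19, 30}.
The first of these with x mod 17 = 13 is 30.

30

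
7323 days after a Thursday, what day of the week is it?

7323 mod 7 = 1 (since 1046·7 = 7322).
Thursday + 1 day → Friday.

Friday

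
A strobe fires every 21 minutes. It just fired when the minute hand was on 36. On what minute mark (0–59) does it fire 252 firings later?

252·21 = 5292.
5292 − 88·60 = 12, so 5292 ≡ 12 (mod 60).
(36 + 12) mod 60 = 48.

48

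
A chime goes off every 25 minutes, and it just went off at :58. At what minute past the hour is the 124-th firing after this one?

124·25 = 3100.
3100 − 51·60 = 40, so 3100 ≡ 40 (mod 60).
(58 + 40) mod 60 = 38.

38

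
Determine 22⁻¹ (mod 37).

22·32 = 704 = 19·37 + 1, so 22⁻¹ ≡ 32 (mod 37).

32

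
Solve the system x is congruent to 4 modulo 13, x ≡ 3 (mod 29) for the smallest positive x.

x ≡ 4 (mod 13) gives x ∈ {4, 17, 30, 43, 56, 69, 82, 95, …}.
The first of these with x mod 29 = 3 is 264.

264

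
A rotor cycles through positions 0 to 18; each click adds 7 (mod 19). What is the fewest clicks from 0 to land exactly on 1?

7·11 = 77 = 4·19 + 1, so 7⁻¹ ≡ 11 (mod 19).

11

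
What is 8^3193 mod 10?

8

The units digit of 8^n cycles with period 4: 8, 4, 2, 6, …
3193 leaves remainder 1 on division by 4, so 8^3193 ends in 8.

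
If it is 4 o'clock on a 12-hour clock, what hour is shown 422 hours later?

422 = 35·12 + 2, so 422 mod 12 = 2.
4 + 2 → 6 on a 12-hour dial.

6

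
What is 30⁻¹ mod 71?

45

71 = 2·30 + 11
30 = 2·11 + 8
11 = 1·8 + 3
8 = 2·3 + 2
3 = 1·2 + 1
2 = 2·1 + 0
Back-substituting gives 30·45 ≡ 1 (mod 71).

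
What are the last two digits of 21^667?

By repeated squaring mod 100: 21^1≡21, 21^2≡41, 21^4≡81, 21^8≡61, 21^16≡21, 21^32≡41, 21^64≡81, 21^128≡61, 21^256≡21, 21^512≡41.
667 = 1 + 2 + 8 + 16 + 128 + 512, so 21^667 ≡ 21·41·61·21·61·41 ≡ 41 (mod 100).

41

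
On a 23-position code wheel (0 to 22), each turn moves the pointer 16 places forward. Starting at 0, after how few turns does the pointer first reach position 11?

The inverse of 16 mod 23 is 13 (since 16·13 = 208 ≡ 1).
So x ≡ 13·11 = 143 ≡ 5 (mod 23).
Check: 16·5 = 80 = 3·23 + 11.

5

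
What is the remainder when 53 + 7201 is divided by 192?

Dividing 7201 by 192 gives quotient 37 and remainder 97.
(53 + 97) mod 192 = 150.

150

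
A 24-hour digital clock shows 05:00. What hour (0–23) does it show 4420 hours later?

9

4420 = 184·24 + 4, so 4420 mod 24 = 4.
(5 + 4) mod 24 = 9.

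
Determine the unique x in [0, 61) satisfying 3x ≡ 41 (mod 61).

3⁻¹ ≡ 41 (mod 61) because 3·41 = 123 = 2·61 + 1.
Multiplying both sides by 41: x ≡ 41·41 = 1681 ≡ 34 (mod 61).
Check: 3·34 = 102 = 1·61 + 41.

34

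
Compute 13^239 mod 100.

Successive squares of 13 mod 100: 13^1≡13, 13^2≡69, 13^4≡61, 13^8≡21, 13^16≡41, 13^32≡81, 13^64≡61, 13^128≡21.
239 = 1 + 2 + 4 + 8 + 32 + 64 + 128, so 13^239 ≡ 13·69·61·21·81·61·21 ≡ 77 (mod 100).

77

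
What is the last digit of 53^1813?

The units digit of 53^n cycles with period 4: 3, 9, 7, 1, …
1813 leaves remainder 1 on division by 4, so 53^1813 ends in 3.

3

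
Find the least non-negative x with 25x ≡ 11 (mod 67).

25⁻¹ ≡ 59 (mod 67) because 25·59 = 1475 = 22·67 + 1.
So x ≡ 59·11 = 649 ≡ 46 (mod 67).
Check: 25·46 = 1150 = 17·67 + 11.

46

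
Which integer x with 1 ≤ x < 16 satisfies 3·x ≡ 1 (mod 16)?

3·11 = 33 = 2·16 + 1, so 3⁻¹ ≡ 11 (mod 16).

11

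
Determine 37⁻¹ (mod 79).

79 = 2·37 + 5
37 = 7·5 + 2
5 = 2·2 + 1
2 = 2·1 + 0
Back-substituting gives 37·47 ≡ 1 (mod 79).

47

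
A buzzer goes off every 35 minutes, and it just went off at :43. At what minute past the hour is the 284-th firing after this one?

284·35 = 9940.
9940 mod 60 = 40 (since 165·60 = 9900).
(43 + 40) mod 60 = 23.

23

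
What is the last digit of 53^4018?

9

Powers of 3 mod 10 repeat with period 4: 3, 9, 7, 1.
4018 mod 4 = 2, so the last digit matches 3^2 = 9.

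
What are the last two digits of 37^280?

01

Successive squares of 37 mod 100: 37^1≡37, 37^2≡69, 37^4≡61, 37^8≡21, 37^16≡41, 37^32≡81, 37^64≡61, 37^128≡21, 37^256≡41.
Since 280 = 8 + 16 + 256 in binary, 37^280 ≡ 21·41·41 ≡ 1 (mod 100).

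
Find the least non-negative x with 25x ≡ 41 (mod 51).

The inverse of 25 mod 51 is 49 (since 25·49 = 1225 ≡ 1).
Multiplying both sides by 49: x ≡ 49·41 = 2009 ≡ 20 (mod 51).

20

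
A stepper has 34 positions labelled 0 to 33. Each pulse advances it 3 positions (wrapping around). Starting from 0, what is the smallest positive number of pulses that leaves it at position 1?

23

3·23 = 69 = 2·34 + 1, so 3⁻¹ ≡ 23 (mod 34).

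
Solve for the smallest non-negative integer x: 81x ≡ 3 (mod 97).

18

The inverse of 81 mod 97 is 6 (since 81·6 = 486 ≡ 1).
So x ≡ 6·3 = 18 ≡ 18 (mod 97).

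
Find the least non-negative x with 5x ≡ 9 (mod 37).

24

The inverse of 5 mod 37 is 15 (since 5·15 = 75 ≡ 1).
So x ≡ 15·9 = 135 ≡ 24 (mod 37).
Check: 5·24 = 120 = 3·37 + 9.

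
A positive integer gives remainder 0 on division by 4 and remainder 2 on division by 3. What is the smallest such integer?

x ≡ 2 (mod 3) gives x ∈ {2, 5, 8}.
The first of these with x mod 4 = 0 is 8.

8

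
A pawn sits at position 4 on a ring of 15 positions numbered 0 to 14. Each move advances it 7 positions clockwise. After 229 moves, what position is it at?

2

229·7 = 1603.
1603 mod 15 = 13 (since 106·15 = 1590).
(4 + 13) mod 15 = 2.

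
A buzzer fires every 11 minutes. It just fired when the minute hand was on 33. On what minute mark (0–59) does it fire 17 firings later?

40

17·11 = 187.
187 mod 60 = 7 (since 3·60 = 180).
(33 + 7) mod 60 = 40.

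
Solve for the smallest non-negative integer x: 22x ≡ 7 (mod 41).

The inverse of 22 mod 41 is 28 (since 22·28 = 616 ≡ 1).
So x ≡ 28·7 = 196 ≡ 32 (mod 41).

32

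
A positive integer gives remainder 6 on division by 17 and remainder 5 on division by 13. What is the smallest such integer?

x ≡ 5 (mod 13) gives x ∈ {5, 18, 31, 44, 57}.
The first of these with x mod 17 = 6 is 57.

57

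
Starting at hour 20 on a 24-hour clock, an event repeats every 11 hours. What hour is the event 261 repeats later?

261·11 = 2871.
2871 mod 24 = 15 (since 119·24 = 2856).
(20 + 15) mod 24 = 11.

11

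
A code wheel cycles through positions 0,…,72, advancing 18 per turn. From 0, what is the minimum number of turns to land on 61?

48

18⁻¹ ≡ 69 (mod 73) because 18·69 = 1242 = 17·73 + 1.
So x ≡ 69·61 = 4209 ≡ 48 (mod 73).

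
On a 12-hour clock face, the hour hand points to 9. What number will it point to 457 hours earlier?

457 = 38·12 + 1, so 457 mod 12 = 1.
9 − 1 → 8 on a 12-hour dial.

8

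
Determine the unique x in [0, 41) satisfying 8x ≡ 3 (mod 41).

8⁻¹ ≡ 36 (mod 41) because 8·36 = 288 = 7·41 + 1.
So x ≡ 36·3 = 108 ≡ 26 (mod 41).

26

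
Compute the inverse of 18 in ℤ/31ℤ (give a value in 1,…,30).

18·19 = 342 = 11·31 + 1, so 18⁻¹ ≡ 19 (mod 31).

19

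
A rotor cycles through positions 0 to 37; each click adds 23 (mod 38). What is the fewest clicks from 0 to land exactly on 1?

5

38 = 1·23 + 15
23 = 1·15 + 8
15 = 1·8 + 7
8 = 1·7 + 1
7 = 7·1 + 0
Back-substituting gives 23·5 ≡ 1 (mod 38).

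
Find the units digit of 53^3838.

Powers of 3 mod 10 repeat with period 4: 3, 9, 7, 1.
3838 leaves remainder 2 on division by 4, so 53^3838 ends in 9.

9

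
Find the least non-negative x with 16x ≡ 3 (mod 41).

16⁻¹ ≡ 18 (mod 41) because 16·18 = 288 = 7·41 + 1.
Multiplying both sides by 18: x ≡ 18·3 = 54 ≡ 13 (mod 41).
Check: 16·13 = 208 = 5·41 + 3.

13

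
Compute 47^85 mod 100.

By repeated squaring mod 100: 47^1≡47, 47^2≡9, 47^4≡81, 47^8≡61, 47^16≡21, 47^32≡41, 47^64≡81.
Since 85 = 1 + 4 + 16 + 64 in binary, 47^85 ≡ 47·81·21·81 ≡ 7 (mod 100).

7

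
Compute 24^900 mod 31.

1

Successive squares of 24 mod 31: 24^1≡24, 24^2≡18, 24^4≡14, 24^8≡10, 24^16≡7, 24^32≡18, 24^64≡14, 24^128≡10, 24^256≡7, 24^512≡18.
900 = 4 + 128 + 256 + 512, so 24^900 ≡ 14·10·7·18 ≡ 1 (mod 31).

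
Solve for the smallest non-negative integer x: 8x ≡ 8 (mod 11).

8⁻¹ ≡ 7 (mod 11) because 8·7 = 56 = 5·11 + 1.
So x ≡ 7·8 = 56 ≡ 1 (mod 11).
Check: 8·1 = 8 = 0·11 + 8.

1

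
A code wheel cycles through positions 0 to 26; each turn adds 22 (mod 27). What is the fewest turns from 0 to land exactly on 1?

16

22·16 = 352 = 13·27 + 1, so 22⁻¹ ≡ 16 (mod 27).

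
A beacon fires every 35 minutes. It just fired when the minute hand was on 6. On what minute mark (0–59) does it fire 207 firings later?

207·35 = 7245.
7245 − 120·60 = 45, so 7245 ≡ 45 (mod 60).
(6 + 45) mod 60 = 51.

51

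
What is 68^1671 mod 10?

Powers of 8 mod 10 repeat with period 4: 8, 4, 2, 6.
1671 leaves remainder 3 on division by 4, so 68^1671 ends in 2.

2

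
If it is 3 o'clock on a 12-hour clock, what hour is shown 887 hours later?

2

Dividing 887 by 12 gives quotient 73 and remainder 11.
3 + 11 → 2 on a 12-hour dial.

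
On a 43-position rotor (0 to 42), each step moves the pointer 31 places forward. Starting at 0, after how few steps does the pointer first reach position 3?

32

31⁻¹ ≡ 25 (mod 43) because 31·25 = 775 = 18·43 + 1.
So x ≡ 25·3 = 75 ≡ 32 (mod 43).
Check: 31·32 = 992 = 23·43 + 3.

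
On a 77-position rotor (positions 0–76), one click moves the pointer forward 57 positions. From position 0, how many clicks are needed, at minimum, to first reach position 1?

57·50 = 2850 = 37·77 + 1, so 57⁻¹ ≡ 50 (mod 77).

50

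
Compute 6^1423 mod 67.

Successive squares of 6 mod 67: 6^1≡6, 6^2≡36, 6^4≡23, 6^8≡60, 6^16≡49, 6^32≡56, 6^64≡54, 6^128≡35, 6^256≡19, 6^512≡26, 6^1024≡6.
Since 1423 = 1 + 2 + 4 + 8 + 128 + 256 + 1024 in binary, 6^1423 ≡ 6·36·23·60·35·19·6 ≡ 23 (mod 67).

23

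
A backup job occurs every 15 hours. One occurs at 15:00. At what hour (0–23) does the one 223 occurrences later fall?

223·15 = 3345.
3345 = 139·24 + 9, so 3345 mod 24 = 9.
(15 + 9) mod 24 = 0.

0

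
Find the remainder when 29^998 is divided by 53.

By repeated squaring mod 53: 29^1≡29, 29^2≡46, 29^4≡49, 29^8≡16, 29^16≡44, 29^32≡28, 29^64≡42, 29^128≡15, 29^256≡13, 29^512≡10.
Since 998 = 2 + 4 + 32 + 64 + 128 + 256 + 512 in binary, 29^998 ≡ 46·49·28·42·15·13·10 ≡ 47 (mod 53).

47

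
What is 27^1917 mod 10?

The units digit of 27^n cycles with period 4: 7, 9, 3, 1, …
1917 mod 4 = 1, so the last digit matches 7^1 = 7.

7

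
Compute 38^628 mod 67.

By repeated squaring mod 67: 38^1≡38, 38^2≡37, 38^4≡29, 38^8≡37, 38^16≡29, 38^32≡37, 38^64≡29, 38^128≡37, 38^256≡29, 38^512≡37.
628 = 4 + 16 + 32 + 64 + 512, so 38^628 ≡ 29·29·37·29·37 ≡ 29 (mod 67).

29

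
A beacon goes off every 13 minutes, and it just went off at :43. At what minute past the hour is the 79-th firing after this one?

79·13 = 1027.
Dividing 1027 by 60 gives quotient 17 and remainder 7.
(43 + 7) mod 60 = 50.

50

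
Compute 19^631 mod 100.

Square-and-reduce mod 100: 19^1≡19, 19^2≡61, 19^4≡21, 19^8≡41, 19^16≡81, 19^32≡61, 19^64≡21, 19^128≡41, 19^256≡81, 19^512≡61.
631 = 1 + 2 + 4 + 16 + 32 + 64 + 512, so 19^631 ≡ 19·61·21·81·61·21·61 ≡ 19 (mod 100).

19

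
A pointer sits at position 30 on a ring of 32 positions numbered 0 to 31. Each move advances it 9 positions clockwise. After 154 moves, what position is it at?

8

154·9 = 1386.
Dividing 1386 by 32 gives quotient 43 and remainder 10.
(30 + 10) mod 32 = 8.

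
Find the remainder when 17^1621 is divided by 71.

Successive squares of 17 mod 71: 17^1≡17, 17^2≡5, 17^4≡25, 17^8≡57, 17^16≡54, 17^32≡5, 17^64≡25, 17^128≡57, 17^256≡54, 17^512≡5, 17^1024≡25.
Since 1621 = 1 + 4 + 16 + 64 + 512 + 1024 in binary, 17^1621 ≡ 17·25·54·25·5·25 ≡ 17 (mod 71).

17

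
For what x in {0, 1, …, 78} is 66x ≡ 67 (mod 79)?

7

66⁻¹ ≡ 6 (mod 79) because 66·6 = 396 = 5·79 + 1.
Multiplying both sides by 6: x ≡ 6·67 = 402 ≡ 7 (mod 79).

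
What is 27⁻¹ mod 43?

8

27·8 = 216 = 5·43 + 1, so 27⁻¹ ≡ 8 (mod 43).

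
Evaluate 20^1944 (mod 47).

By repeated squaring mod 47: 20^1≡20, 20^2≡24, 20^4≡12, 20^8≡3, 20^16≡9, 20^32≡34, 20^64≡28, 20^128≡32, 20^256≡37, 20^512≡6, 20^1024≡36.
Since 1944 = 8 + 16 + 128 + 256 + 512 + 1024 in binary, 20^1944 ≡ 3·9·32·37·6·36 ≡ 36 (mod 47).

36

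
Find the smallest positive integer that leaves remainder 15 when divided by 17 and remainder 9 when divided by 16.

185

Since 16·16 ≡ 1 (mod 17), take x = 9 + 16·((15−9)·16 mod 17) = 9 + 16·11 = 185.
Check: 185 mod 17 = 15, 185 mod 16 = 9.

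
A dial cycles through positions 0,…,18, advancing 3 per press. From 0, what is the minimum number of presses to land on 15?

5

3⁻¹ ≡ 13 (mod 19) because 3·13 = 39 = 2·19 + 1.
Multiplying both sides by 13: x ≡ 13·15 = 195 ≡ 5 (mod 19).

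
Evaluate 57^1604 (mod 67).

Square-and-reduce mod 67: 57^1≡57, 57^2≡33, 57^4≡17, 57^8≡21, 57^16≡39, 57^32≡47, 57^64≡65, 57^128≡4, 57^256≡16, 57^512≡55, 57^1024≡10.
Since 1604 = 4 + 64 + 512 + 1024 in binary, 57^1604 ≡ 17·65·55·10 ≡ 60 (mod 67).

60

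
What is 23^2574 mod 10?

Powers of 3 mod 10 repeat with period 4: 3, 9, 7, 1.
2574 leaves remainder 2 on division by 4, so 23^2574 ends in 9.

9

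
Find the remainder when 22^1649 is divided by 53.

27

Successive squares of 22 mod 53: 22^1≡22, 22^2≡7, 22^4≡49, 22^8≡16, 22^16≡44, 22^32≡28, 22^64≡42, 22^128≡15, 22^256≡13, 22^512≡10, 22^1024≡47.
1649 = 1 + 16 + 32 + 64 + 512 + 1024, so 22^1649 ≡ 22·44·28·42·10·47 ≡ 27 (mod 53).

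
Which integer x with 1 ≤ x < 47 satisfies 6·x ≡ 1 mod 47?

8

6·8 = 48 = 1·47 + 1, so 6⁻¹ ≡ 8 (mod 47).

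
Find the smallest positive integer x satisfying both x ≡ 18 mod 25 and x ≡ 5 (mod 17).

Since 17·3 ≡ 1 (mod 25), take x = 5 + 17·((18−5)·3 mod 25) = 5 + 17·14 = 243.
Check: 243 mod 25 = 18, 243 mod 17 = 5.

243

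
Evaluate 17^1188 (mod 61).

58

Successive squares of 17 mod 61: 17^1≡17, 17^2≡45, 17^4≡12, 17^8≡22, 17^16≡57, 17^32≡16, 17^64≡12, 17^128≡22, 17^256≡57, 17^512≡16, 17^1024≡12.
Since 1188 = 4 + 32 + 128 + 1024 in binary, 17^1188 ≡ 12·16·22·12 ≡ 58 (mod 61).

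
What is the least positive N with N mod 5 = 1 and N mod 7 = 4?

x ≡ 1 (mod 5) gives x ∈ {1, 6, 11}.
The first of these with x mod 7 = 4 is 11.

11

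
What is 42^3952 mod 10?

The units digit of 42^n cycles with period 4: 2, 4, 8, 6, …
3952 mod 4 = 0, so the last digit matches 2^4 = 6.

6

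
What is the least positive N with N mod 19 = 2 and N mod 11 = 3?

x ≡ 3 (mod 11) gives x ∈ {3, 14, 25, 36, 47, 58, 69, 80, …}.
The first of these with x mod 19 = 2 is 135.

135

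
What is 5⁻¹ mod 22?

9

5·9 = 45 = 2·22 + 1, so 5⁻¹ ≡ 9 (mod 22).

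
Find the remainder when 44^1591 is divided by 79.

16

Successive squares of 44 mod 79: 44^1≡44, 44^2≡40, 44^4≡20, 44^8≡5, 44^16≡25, 44^32≡72, 44^64≡49, 44^128≡31, 44^256≡13, 44^512≡11, 44^1024≡42.
Since 1591 = 1 + 2 + 4 + 16 + 32 + 512 + 1024 in binary, 44^1591 ≡ 44·40·20·25·72·11·42 ≡ 16 (mod 79).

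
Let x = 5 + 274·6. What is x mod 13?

11

274·6 = 1644.
1644 mod 13 = 6 (since 126·13 = 1638).
(5 + 6) mod 13 = 11.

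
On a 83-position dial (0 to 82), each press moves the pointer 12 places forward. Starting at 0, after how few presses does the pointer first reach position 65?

The inverse of 12 mod 83 is 7 (since 12·7 = 84 ≡ 1).
Multiplying both sides by 7: x ≡ 7·65 = 455 ≡ 40 (mod 83).

40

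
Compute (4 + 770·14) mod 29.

770·14 = 10780.
10780 − 371·29 = 21, so 10780 ≡ 21 (mod 29).
(4 + 21) mod 29 = 25.

25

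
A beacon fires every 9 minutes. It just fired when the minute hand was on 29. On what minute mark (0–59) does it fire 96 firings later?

53

96·9 = 864.
Dividing 864 by 60 gives quotient 14 and remainder 24.
(29 + 24) mod 60 = 53.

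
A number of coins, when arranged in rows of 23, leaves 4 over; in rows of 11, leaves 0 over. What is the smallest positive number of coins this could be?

165

Since 11·21 ≡ 1 (mod 23), take x = 0 + 11·((4−0)·21 mod 23) = 0 + 11·15 = 165.
Check: 165 mod 23 = 4, 165 mod 11 = 0.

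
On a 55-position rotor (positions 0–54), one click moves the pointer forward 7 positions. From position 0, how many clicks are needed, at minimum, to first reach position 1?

8

55 = 7·7 + 6
7 = 1·6 + 1
6 = 6·1 + 0
Back-substituting gives 7·8 ≡ 1 (mod 55).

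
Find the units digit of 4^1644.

6

Powers of 4 mod 10 repeat with period 2: 4, 6.
1644 mod 2 = 0, so the last digit matches 4^2 = 6.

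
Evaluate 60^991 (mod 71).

3

Square-and-reduce mod 71: 60^1≡60, 60^2≡50, 60^4≡15, 60^8≡12, 60^16≡2, 60^32≡4, 60^64≡16, 60^128≡43, 60^256≡3, 60^512≡9.
Since 991 = 1 + 2 + 4 + 8 + 16 + 64 + 128 + 256 + 512 in binary, 60^991 ≡ 60·50·15·12·2·16·43·3·9 ≡ 3 (mod 71).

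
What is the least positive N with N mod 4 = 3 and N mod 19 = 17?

55

x ≡ 3 (mod 4) gives x ∈ {3, 7, 11, 15, 19, 23, 27, 31, …}.
The first of these with x mod 19 = 17 is 55.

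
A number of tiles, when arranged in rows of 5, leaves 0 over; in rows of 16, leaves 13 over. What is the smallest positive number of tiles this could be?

Since 16·1 ≡ 1 (mod 5), take x = 13 + 16·((0−13)·1 mod 5) = 13 + 16·2 = 45.
Check: 45 mod 5 = 0, 45 mod 16 = 13.

45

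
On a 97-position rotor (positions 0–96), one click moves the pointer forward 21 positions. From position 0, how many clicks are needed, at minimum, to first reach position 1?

97 = 4·21 + 13
21 = 1·13 + 8
13 = 1·8 + 5
8 = 1·5 + 3
5 = 1·3 + 2
3 = 1·2 + 1
2 = 2·1 + 0
Back-substituting gives 21·37 ≡ 1 (mod 97).

37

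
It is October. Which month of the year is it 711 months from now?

711 − 59·12 = 3, so 711 ≡ 3 (mod 12).
October + 3 months → January.

January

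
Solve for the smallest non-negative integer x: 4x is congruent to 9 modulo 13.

12

The inverse of 4 mod 13 is 10 (since 4·10 = 40 ≡ 1).
Multiplying both sides by 10: x ≡ 10·9 = 90 ≡ 12 (mod 13).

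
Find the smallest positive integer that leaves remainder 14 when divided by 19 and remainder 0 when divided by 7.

x ≡ 0 (mod 7) gives x ∈ {0, 7, 14}.
The first of these with x mod 19 = 14 is 14.

14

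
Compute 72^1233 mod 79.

Square-and-reduce mod 79: 72^1≡72, 72^2≡49, 72^4≡31, 72^8≡13, 72^16≡11, 72^32≡42, 72^64≡26, 72^128≡44, 72^256≡40, 72^512≡20, 72^1024≡5.
1233 = 1 + 16 + 64 + 128 + 1024, so 72^1233 ≡ 72·11·26·44·5 ≡ 64 (mod 79).

64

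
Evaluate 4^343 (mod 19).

Square-and-reduce mod 19: 4^1≡4, 4^2≡16, 4^4≡9, 4^8≡5, 4^16≡6, 4^32≡17, 4^64≡4, 4^128≡16, 4^256≡9.
343 = 1 + 2 + 4 + 16 + 64 + 256, so 4^343 ≡ 4·16·9·6·4·9 ≡ 4 (mod 19).

4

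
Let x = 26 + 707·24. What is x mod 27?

707·24 = 16968.
16968 = 628·27 + 12, so 16968 mod 27 = 12.
(26 + 12) mod 27 = 11.

11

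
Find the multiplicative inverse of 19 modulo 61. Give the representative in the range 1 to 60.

45

61 = 3·19 + 4
19 = 4·4 + 3
4 = 1·3 + 1
3 = 3·1 + 0
Back-substituting gives 19·45 ≡ 1 (mod 61).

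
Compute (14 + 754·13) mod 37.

754·13 = 9802.
9802 mod 37 = 34 (since 264·37 = 9768).
(14 + 34) mod 37 = 11.

11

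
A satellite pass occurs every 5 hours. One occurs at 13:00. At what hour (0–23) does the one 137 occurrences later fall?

137·5 = 685.
Dividing 685 by 24 gives quotient 28 and remainder 13.
(13 + 13) mod 24 = 2.

2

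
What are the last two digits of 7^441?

By repeated squaring mod 100: 7^1≡7, 7^2≡49, 7^4≡1, 7^8≡1, 7^16≡1, 7^32≡1, 7^64≡1, 7^128≡1, 7^256≡1.
Since 441 = 1 + 8 + 16 + 32 + 128 + 256 in binary, 7^441 ≡ 7·1·1·1·1·1 ≡ 7 (mod 100).

07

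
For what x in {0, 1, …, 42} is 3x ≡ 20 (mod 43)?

21

3⁻¹ ≡ 29 (mod 43) because 3·29 = 87 = 2·43 + 1.
Multiplying both sides by 29: x ≡ 29·20 = 580 ≡ 21 (mod 43).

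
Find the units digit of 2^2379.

8

The units digit of 2^n cycles with period 4: 2, 4, 8, 6, …
2379 leaves remainder 3 on division by 4, so 2^2379 ends in 8.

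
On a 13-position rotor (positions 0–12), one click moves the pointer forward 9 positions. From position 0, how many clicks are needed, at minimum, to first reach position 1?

9·3 = 27 = 2·13 + 1, so 9⁻¹ ≡ 3 (mod 13).

3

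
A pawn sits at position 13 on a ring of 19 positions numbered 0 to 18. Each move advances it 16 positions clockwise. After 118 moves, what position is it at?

118·16 = 1888.
1888 = 99·19 + 7, so 1888 mod 19 = 7.
(13 + 7) mod 19 = 1.

1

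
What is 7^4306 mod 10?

9

Powers of 7 mod 10 repeat with period 4: 7, 9, 3, 1.
4306 mod 4 = 2, so the last digit matches 7^2 = 9.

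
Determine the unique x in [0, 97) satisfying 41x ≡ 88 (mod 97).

40

The inverse of 41 mod 97 is 71 (since 41·71 = 2911 ≡ 1).
So x ≡ 71·88 = 6248 ≡ 40 (mod 97).
Check: 41·40 = 1640 = 16·97 + 88.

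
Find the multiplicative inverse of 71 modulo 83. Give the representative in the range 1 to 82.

71·76 = 5396 = 65·83 + 1, so 71⁻¹ ≡ 76 (mod 83).

76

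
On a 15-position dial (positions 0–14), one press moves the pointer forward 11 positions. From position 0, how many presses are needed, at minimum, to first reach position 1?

11

11·11 = 121 = 8·15 + 1, so 11⁻¹ ≡ 11 (mod 15).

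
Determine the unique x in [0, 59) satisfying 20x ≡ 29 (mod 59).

The inverse of 20 mod 59 is 3 (since 20·3 = 60 ≡ 1).
So x ≡ 3·29 = 87 ≡ 28 (mod 59).

28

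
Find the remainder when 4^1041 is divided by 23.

Successive squares of 4 mod 23: 4^1≡4, 4^2≡16, 4^4≡3, 4^8≡9, 4^16≡12, 4^32≡6, 4^64≡13, 4^128≡8, 4^256≡18, 4^512≡2, 4^1024≡4.
Since 1041 = 1 + 16 + 1024 in binary, 4^1041 ≡ 4·12·4 ≡ 8 (mod 23).

8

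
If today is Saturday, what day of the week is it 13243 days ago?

Sunday

13243 − 1891·7 = 6, so 13243 ≡ 6 (mod 7).
Saturday − 6 days → Sunday.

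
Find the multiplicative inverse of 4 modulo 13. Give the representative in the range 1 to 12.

10

4·10 = 40 = 3·13 + 1, so 4⁻¹ ≡ 10 (mod 13).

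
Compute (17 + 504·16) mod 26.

504·16 = 8064.
8064 = 310·26 + 4, so 8064 mod 26 = 4.
(17 + 4) mod 26 = 21.

21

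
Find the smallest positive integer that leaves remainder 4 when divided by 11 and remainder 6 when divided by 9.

15

Since 9·5 ≡ 1 (mod 11), take x = 6 + 9·((4−6)·5 mod 11) = 6 + 9·1 = 15.
Check: 15 mod 11 = 4, 15 mod 9 = 6.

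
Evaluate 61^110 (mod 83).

Successive squares of 61 mod 83: 61^1≡61, 61^2≡69, 61^4≡30, 61^8≡70, 61^16≡3, 61^32≡9, 61^64≡81.
110 = 2 + 4 + 8 + 32 + 64, so 61^110 ≡ 69·30·70·9·81 ≡ 75 (mod 83).

75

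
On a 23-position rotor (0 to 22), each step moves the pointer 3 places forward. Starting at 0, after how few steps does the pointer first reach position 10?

11

The inverse of 3 mod 23 is 8 (since 3·8 = 24 ≡ 1).
Multiplying both sides by 8: x ≡ 8·10 = 80 ≡ 11 (mod 23).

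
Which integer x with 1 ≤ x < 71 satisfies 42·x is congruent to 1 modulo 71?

22

71 = 1·42 + 29
42 = 1·29 + 13
29 = 2·13 + 3
13 = 4·3 + 1
3 = 3·1 + 0
Back-substituting gives 42·22 ≡ 1 (mod 71).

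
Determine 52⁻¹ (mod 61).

27

61 = 1·52 + 9
52 = 5·9 + 7
9 = 1·7 + 2
7 = 3·2 + 1
2 = 2·1 + 0
Back-substituting gives 52·27 ≡ 1 (mod 61).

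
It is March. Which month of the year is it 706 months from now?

January

706 mod 12 = 10 (since 58·12 = 696).
March + 10 months → January.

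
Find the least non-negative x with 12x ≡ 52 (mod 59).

24

12⁻¹ ≡ 5 (mod 59) because 12·5 = 60 = 1·59 + 1.
Multiplying both sides by 5: x ≡ 5·52 = 260 ≡ 24 (mod 59).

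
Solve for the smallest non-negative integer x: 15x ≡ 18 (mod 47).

20

The inverse of 15 mod 47 is 22 (since 15·22 = 330 ≡ 1).
Multiplying both sides by 22: x ≡ 22·18 = 396 ≡ 20 (mod 47).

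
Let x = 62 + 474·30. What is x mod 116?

14

474·30 = 14220.
Dividing 14220 by 116 gives quotient 122 and remainder 68.
(62 + 68) mod 116 = 14.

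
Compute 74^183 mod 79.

41

Successive squares of 74 mod 79: 74^1≡74, 74^2≡25, 74^4≡72, 74^8≡49, 74^16≡31, 74^32≡13, 74^64≡11, 74^128≡42.
Since 183 = 1 + 2 + 4 + 16 + 32 + 128 in binary, 74^183 ≡ 74·25·72·31·13·42 ≡ 41 (mod 79).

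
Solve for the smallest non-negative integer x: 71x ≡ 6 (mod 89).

71⁻¹ ≡ 84 (mod 89) because 71·84 = 5964 = 67·89 + 1.
Multiplying both sides by 84: x ≡ 84·6 = 504 ≡ 59 (mod 89).

59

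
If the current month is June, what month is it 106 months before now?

August

106 mod 12 = 10 (since 8·12 = 96).
June − 10 months → August.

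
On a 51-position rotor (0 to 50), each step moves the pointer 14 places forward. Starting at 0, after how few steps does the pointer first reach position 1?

11

14⁻¹ ≡ 11 (mod 51) because 14·11 = 154 = 3·51 + 1.
Multiplying both sides by 11: x ≡ 11·1 = 11 ≡ 11 (mod 51).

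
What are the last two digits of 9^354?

Square-and-reduce mod 100: 9^1≡9, 9^2≡81, 9^4≡61, 9^8≡21, 9^16≡41, 9^32≡81, 9^64≡61, 9^128≡21, 9^256≡41.
354 = 2 + 32 + 64 + 256, so 9^354 ≡ 81·81·61·41 ≡ 61 (mod 100).

61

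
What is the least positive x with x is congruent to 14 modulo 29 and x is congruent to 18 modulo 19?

Since 19·26 ≡ 1 (mod 29), take x = 18 + 19·((14−18)·26 mod 29) = 18 + 19·12 = 246.
Check: 246 mod 29 = 14, 246 mod 19 = 18.

246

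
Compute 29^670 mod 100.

By repeated squaring mod 100: 29^1≡29, 29^2≡41, 29^4≡81, 29^8≡61, 29^16≡21, 29^32≡41, 29^64≡81, 29^128≡61, 29^256≡21, 29^512≡41.
Since 670 = 2 + 4 + 8 + 16 + 128 + 512 in binary, 29^670 ≡ 41·81·61·21·61·41 ≡ 1 (mod 100).

1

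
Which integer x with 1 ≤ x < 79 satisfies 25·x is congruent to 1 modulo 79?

19

25·19 = 475 = 6·79 + 1, so 25⁻¹ ≡ 19 (mod 79).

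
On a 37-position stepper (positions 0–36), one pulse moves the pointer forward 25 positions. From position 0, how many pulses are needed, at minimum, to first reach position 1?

3

25·3 = 75 = 2·37 + 1, so 25⁻¹ ≡ 3 (mod 37).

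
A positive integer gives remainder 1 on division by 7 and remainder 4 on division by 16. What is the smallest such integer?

x ≡ 1 (mod 7) gives x ∈ {1, 8, 15, 22, 29, 36}.
The first of these with x mod 16 = 4 is 36.

36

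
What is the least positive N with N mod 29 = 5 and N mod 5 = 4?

x ≡ 4 (mod 5) gives x ∈ {4, 9, 14, 19, 24, 29, 34}.
The first of these with x mod 29 = 5 is 34.

34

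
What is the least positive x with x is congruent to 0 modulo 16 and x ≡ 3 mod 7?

80

x ≡ 3 (mod 7) gives x ∈ {3, 10, 17, 24, 31, 38, 45, 52, …}.
The first of these with x mod 16 = 0 is 80.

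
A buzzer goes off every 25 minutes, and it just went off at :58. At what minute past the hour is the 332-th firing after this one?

18

332·25 = 8300.
Dividing 8300 by 60 gives quotient 138 and remainder 20.
(58 + 20) mod 60 = 18.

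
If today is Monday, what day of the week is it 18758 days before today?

Dividing 18758 by 7 gives quotient 2679 and remainder 5.
Monday − 5 days → Wednesday.

Wednesday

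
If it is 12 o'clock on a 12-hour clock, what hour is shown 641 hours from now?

641 = 53·12 + 5, so 641 mod 12 = 5.
12 + 5 → 5 on a 12-hour dial.

5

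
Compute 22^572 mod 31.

19

Square-and-reduce mod 31: 22^1≡22, 22^2≡19, 22^4≡20, 22^8≡28, 22^16≡9, 22^32≡19, 22^64≡20, 22^128≡28, 22^256≡9, 22^512≡19.
Since 572 = 4 + 8 + 16 + 32 + 512 in binary, 22^572 ≡ 20·28·9·19·19 ≡ 19 (mod 31).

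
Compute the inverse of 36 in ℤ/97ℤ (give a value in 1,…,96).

36·62 = 2232 = 23·97 + 1, so 36⁻¹ ≡ 62 (mod 97).

62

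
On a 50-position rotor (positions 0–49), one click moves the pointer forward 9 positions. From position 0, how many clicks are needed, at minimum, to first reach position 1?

50 = 5·9 + 5
9 = 1·5 + 4
5 = 1·4 + 1
4 = 4·1 + 0
Back-substituting gives 9·39 ≡ 1 (mod 50).

39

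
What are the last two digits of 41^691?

Square-and-reduce mod 100: 41^1≡41, 41^2≡81, 41^4≡61, 41^8≡21, 41^16≡41, 41^32≡81, 41^64≡61, 41^128≡21, 41^256≡41, 41^512≡81.
691 = 1 + 2 + 16 + 32 + 128 + 512, so 41^691 ≡ 41·81·41·81·21·81 ≡ 41 (mod 100).

41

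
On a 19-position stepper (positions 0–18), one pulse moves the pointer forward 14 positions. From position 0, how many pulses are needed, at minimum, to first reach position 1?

15

19 = 1·14 + 5
14 = 2·5 + 4
5 = 1·4 + 1
4 = 4·1 + 0
Back-substituting gives 14·15 ≡ 1 (mod 19).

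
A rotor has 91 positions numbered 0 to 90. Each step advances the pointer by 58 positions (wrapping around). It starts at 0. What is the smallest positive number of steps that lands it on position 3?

33

The inverse of 58 mod 91 is 11 (since 58·11 = 638 ≡ 1).
Multiplying both sides by 11: x ≡ 11·3 = 33 ≡ 33 (mod 91).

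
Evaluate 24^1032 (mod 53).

10

Successive squares of 24 mod 53: 24^1≡24, 24^2≡46, 24^4≡49, 24^8≡16, 24^16≡44, 24^32≡28, 24^64≡42, 24^128≡15, 24^256≡13, 24^512≡10, 24^1024≡47.
1032 = 8 + 1024, so 24^1032 ≡ 16·47 ≡ 10 (mod 53).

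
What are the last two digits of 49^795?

By repeated squaring mod 100: 49^1≡49, 49^2≡1, 49^4≡1, 49^8≡1, 49^16≡1, 49^32≡1, 49^64≡1, 49^128≡1, 49^256≡1, 49^512≡1.
795 = 1 + 2 + 8 + 16 + 256 + 512, so 49^795 ≡ 49·1·1·1·1·1 ≡ 49 (mod 100).

49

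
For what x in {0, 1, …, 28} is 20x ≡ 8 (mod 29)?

12

20⁻¹ ≡ 16 (mod 29) because 20·16 = 320 = 11·29 + 1.
Multiplying both sides by 16: x ≡ 16·8 = 128 ≡ 12 (mod 29).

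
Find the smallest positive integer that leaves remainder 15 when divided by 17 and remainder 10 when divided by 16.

202

x ≡ 10 (mod 16) gives x ∈ {10, 26, 42, 58, 74, 90, 106, 122, …}.
The first of these with x mod 17 = 15 is 202.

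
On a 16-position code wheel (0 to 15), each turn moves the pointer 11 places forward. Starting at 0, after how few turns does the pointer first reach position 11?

1

The inverse of 11 mod 16 is 3 (since 11·3 = 33 ≡ 1).
Multiplying both sides by 3: x ≡ 3·11 = 33 ≡ 1 (mod 16).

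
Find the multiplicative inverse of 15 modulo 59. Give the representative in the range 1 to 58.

4

59 = 3·15 + 14
15 = 1·14 + 1
14 = 14·1 + 0
Back-substituting gives 15·4 ≡ 1 (mod 59).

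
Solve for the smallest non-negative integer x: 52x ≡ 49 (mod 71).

52⁻¹ ≡ 56 (mod 71) because 52·56 = 2912 = 41·71 + 1.
Multiplying both sides by 56: x ≡ 56·49 = 2744 ≡ 46 (mod 71).

46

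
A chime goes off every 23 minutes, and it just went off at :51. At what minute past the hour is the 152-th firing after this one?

7

152·23 = 3496.
3496 = 58·60 + 16, so 3496 mod 60 = 16.
(51 + 16) mod 60 = 7.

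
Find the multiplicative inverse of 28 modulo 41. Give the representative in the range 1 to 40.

28·22 = 616 = 15·41 + 1, so 28⁻¹ ≡ 22 (mod 41).

22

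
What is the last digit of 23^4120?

Last digits of 3^n: 3, 9, 7, 1 (period 4).
4120 mod 4 = 0, so the last digit matches 3^4 = 1.

1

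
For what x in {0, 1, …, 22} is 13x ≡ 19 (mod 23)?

5

13⁻¹ ≡ 16 (mod 23) because 13·16 = 208 = 9·23 + 1.
So x ≡ 16·19 = 304 ≡ 5 (mod 23).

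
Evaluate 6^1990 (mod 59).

Square-and-reduce mod 59: 6^1≡6, 6^2≡36, 6^4≡57, 6^8≡4, 6^16≡16, 6^32≡20, 6^64≡46, 6^128≡51, 6^256≡5, 6^512≡25, 6^1024≡35.
Since 1990 = 2 + 4 + 64 + 128 + 256 + 512 + 1024 in binary, 6^1990 ≡ 36·57·46·51·5·25·35 ≡ 45 (mod 59).

45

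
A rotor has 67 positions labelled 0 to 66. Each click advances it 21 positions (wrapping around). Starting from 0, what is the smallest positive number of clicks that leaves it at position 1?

21·16 = 336 = 5·67 + 1, so 21⁻¹ ≡ 16 (mod 67).

16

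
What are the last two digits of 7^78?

Square-and-reduce mod 100: 7^1≡7, 7^2≡49, 7^4≡1, 7^8≡1, 7^16≡1, 7^32≡1, 7^64≡1.
78 = 2 + 4 + 8 + 64, so 7^78 ≡ 49·1·1·1 ≡ 49 (mod 100).

49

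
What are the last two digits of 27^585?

07

By repeated squaring mod 100: 27^1≡27, 27^2≡29, 27^4≡41, 27^8≡81, 27^16≡61, 27^32≡21, 27^64≡41, 27^128≡81, 27^256≡61, 27^512≡21.
585 = 1 + 8 + 64 + 512, so 27^585 ≡ 27·81·41·21 ≡ 7 (mod 100).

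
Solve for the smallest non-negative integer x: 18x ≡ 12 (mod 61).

21

18⁻¹ ≡ 17 (mod 61) because 18·17 = 306 = 5·61 + 1.
So x ≡ 17·12 = 204 ≡ 21 (mod 61).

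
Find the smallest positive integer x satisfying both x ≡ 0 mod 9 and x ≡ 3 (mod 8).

27

x ≡ 3 (mod 8) gives x ∈ {3, 11, 19, 27}.
The first of these with x mod 9 = 0 is 27.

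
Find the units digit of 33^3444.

Powers of 3 mod 10 repeat with period 4: 3, 9, 7, 1.
3444 leaves remainder 0 on division by 4, so 33^3444 ends in 1.

1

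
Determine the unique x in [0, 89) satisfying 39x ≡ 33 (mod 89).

83

The inverse of 39 mod 89 is 16 (since 39·16 = 624 ≡ 1).
So x ≡ 16·33 = 528 ≡ 83 (mod 89).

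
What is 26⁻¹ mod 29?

29 = 1·26 + 3
26 = 8·3 + 2
3 = 1·2 + 1
2 = 2·1 + 0
Back-substituting gives 26·19 ≡ 1 (mod 29).

19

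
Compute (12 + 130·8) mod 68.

32

130·8 = 1040.
1040 = 15·68 + 20, so 1040 mod 68 = 20.
(12 + 20) mod 68 = 32.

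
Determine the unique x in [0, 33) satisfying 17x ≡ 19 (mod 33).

5

17⁻¹ ≡ 2 (mod 33) because 17·2 = 34 = 1·33 + 1.
Multiplying both sides by 2: x ≡ 2·19 = 38 ≡ 5 (mod 33).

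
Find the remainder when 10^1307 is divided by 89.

Square-and-reduce mod 89: 10^1≡10, 10^2≡11, 10^4≡32, 10^8≡45, 10^16≡67, 10^32≡39, 10^64≡8, 10^128≡64, 10^256≡2, 10^512≡4, 10^1024≡16.
1307 = 1 + 2 + 8 + 16 + 256 + 1024, so 10^1307 ≡ 10·11·45·67·2·16 ≡ 84 (mod 89).

84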